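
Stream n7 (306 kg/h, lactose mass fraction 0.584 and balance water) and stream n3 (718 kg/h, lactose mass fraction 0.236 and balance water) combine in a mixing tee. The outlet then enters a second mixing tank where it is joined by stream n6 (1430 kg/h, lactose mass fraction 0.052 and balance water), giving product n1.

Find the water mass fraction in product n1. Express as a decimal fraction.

0.828

Overall, product flow = 2454 kg/h.
water in = 306×0.416 + 718×0.764 + 1430×0.948 = 2031.5 kg/h.
water fraction in n1 = 0.828.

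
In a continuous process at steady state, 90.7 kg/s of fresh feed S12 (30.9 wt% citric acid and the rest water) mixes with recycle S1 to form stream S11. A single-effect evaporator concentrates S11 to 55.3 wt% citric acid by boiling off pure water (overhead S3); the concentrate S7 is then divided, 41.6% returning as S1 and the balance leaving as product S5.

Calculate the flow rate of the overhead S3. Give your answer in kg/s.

40.02 kg/s

Overall citric acid balance (none leaves overhead): citric acid in fresh feed = citric acid in product, i.e. 90.7×0.309 = (1−0.416)·S7·0.553.
S7 = 28.026/(0.553×0.584) = 86.782 kg/s.
Recycle S1 = 0.416×86.782 = 36.101 kg/s.
Combined feed S11 = 90.7 + 36.101 = 126.8 kg/s.
Overhead S3 = S11 − S7 = 126.8 − 86.782 = 40.02 kg/s.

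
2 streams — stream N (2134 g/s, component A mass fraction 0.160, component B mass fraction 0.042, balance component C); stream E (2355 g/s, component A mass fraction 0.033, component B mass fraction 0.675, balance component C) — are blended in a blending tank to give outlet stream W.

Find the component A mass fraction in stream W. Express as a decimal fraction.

Total flow out = 2134 + 2355 = 4489 g/s.
component A in = 2134×0.160 + 2355×0.033 = 419.15 g/s.
component A mass fraction in W = 419.15/4489 = 0.093.

0.093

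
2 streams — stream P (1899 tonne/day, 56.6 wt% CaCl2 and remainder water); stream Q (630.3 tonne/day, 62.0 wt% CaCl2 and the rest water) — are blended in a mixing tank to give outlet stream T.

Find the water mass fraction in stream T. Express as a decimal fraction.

0.4205

Total flow out = 1899 + 630.3 = 2529.3 tonne/day.
water in = 1899×0.434 + 630.3×0.380 = 1063.7 tonne/day.
water mass fraction in T = 1063.7/2529.3 = 0.4205.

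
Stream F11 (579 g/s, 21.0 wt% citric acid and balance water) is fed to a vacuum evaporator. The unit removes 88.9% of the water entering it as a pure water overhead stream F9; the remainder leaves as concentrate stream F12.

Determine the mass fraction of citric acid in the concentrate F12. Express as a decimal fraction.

citric acid is not removed: 579×0.210 = 121.59 g/s of citric acid enters F12.
water entering = 579×0.790 = 457.41 g/s; overhead removed = 0.889×457.41 = 406.64 g/s.
Concentrate = 579 − 406.64 = 172.36 g/s.
Mass fraction = 121.59/172.36 = 0.705.

0.705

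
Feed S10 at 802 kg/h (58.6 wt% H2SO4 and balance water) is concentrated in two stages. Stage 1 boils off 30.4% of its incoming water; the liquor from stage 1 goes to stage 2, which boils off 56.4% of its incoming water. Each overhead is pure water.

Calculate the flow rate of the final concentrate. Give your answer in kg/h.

570.7 kg/h

water in feed = 802×0.414 = 332.03 kg/h.
After stage 1: water left = (1−0.304)×332.03 = 231.09; stream total = 701.06 kg/h.
After stage 2: water left = (1−0.564)×231.09 = 100.76; final concentrate = 570.73 kg/h.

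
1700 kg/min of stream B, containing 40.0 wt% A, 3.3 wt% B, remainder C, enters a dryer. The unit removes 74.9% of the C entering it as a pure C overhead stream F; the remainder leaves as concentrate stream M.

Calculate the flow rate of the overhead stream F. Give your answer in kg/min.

722 kg/min

C entering = 1700×0.567 = 963.9 kg/min; overhead removed = 0.749×963.9 = 721.96 kg/min.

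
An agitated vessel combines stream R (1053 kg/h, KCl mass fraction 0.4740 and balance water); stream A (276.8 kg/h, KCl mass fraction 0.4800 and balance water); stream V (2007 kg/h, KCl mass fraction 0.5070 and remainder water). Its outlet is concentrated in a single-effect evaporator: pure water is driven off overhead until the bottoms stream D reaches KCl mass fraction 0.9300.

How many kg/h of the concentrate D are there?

1774 kg/h

KCl entering = 1053×0.474 + 276.8×0.480 + 2007×0.507 = 1649.5 kg/h.
All KCl reports to D, so D = 1649.5/0.930 = 1773.7 kg/h.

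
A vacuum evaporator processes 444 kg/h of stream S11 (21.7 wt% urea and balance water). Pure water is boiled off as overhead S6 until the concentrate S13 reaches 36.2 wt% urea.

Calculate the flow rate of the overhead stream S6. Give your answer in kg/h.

177.8 kg/h

urea is conserved: 444×0.217 = 96.348 kg/h all reports to the concentrate.
Concentrate = 96.348/(target fraction) = 266.15 kg/h.
Overhead = 444 − 266.15 = 177.85 kg/h.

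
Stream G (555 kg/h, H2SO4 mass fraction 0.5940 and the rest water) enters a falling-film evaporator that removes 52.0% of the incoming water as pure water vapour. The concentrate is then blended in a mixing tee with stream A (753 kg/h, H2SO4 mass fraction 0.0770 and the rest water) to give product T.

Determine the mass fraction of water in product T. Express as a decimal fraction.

Vapour removed = 0.520×0.406×555 = 117.17 kg/h; concentrate = 437.83 kg/h.
water reaching the mixer = 108.16 (from concentrate) + 753×0.923 = 803.18 kg/h.
Product flow = 437.83 + 753 = 1190.8 kg/h; water fraction = 0.6745.

0.6745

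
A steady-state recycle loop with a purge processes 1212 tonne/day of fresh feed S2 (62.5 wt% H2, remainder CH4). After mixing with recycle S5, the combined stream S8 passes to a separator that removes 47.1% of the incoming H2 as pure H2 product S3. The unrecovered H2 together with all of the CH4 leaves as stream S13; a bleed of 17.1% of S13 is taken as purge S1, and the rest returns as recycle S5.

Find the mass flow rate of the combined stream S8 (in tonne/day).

CH4 enters only via S2 and leaves only via the purge: 1212×0.375 = 0.171×(CH4 in S13), and the separator passes all CH4, so CH4 in S8 = CH4 in S13 = 2657.9 tonne/day.
H2 in S8: m_A = 1212×0.625 + (1−0.171)·(1−0.471)·m_A, so m_A = 757.5/0.5615 = 1349.2 tonne/day.
S8 = 1349.2 + 2657.9 = 4007.1 tonne/day.

4007 tonne/day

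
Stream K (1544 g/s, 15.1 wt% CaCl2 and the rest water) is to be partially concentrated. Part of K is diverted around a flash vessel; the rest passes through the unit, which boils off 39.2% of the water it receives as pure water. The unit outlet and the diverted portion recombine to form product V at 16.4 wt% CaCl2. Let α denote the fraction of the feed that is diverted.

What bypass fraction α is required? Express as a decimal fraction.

0.762

All 1544×0.151 = 233.14 g/s of CaCl2 reaches V, so V = 233.14/0.164 = 1421.6 g/s and vapour = 122.39 g/s.
The evaporator receives (1−α)·1544 of feed at 0.849 water and removes 0.392 of that water:
0.392×0.849×(1−α)×1544 = 122.39
(1−α) = 122.39/513.86 = 0.2382;  α = 0.7618.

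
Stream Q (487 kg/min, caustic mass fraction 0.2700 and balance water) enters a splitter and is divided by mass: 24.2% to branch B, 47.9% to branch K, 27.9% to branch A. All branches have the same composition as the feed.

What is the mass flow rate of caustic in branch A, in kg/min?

36.69 kg/min

Branch A total = 0.279×487 = 135.87 kg/min.
caustic in A = 0.270×135.87 = 36.686 kg/min.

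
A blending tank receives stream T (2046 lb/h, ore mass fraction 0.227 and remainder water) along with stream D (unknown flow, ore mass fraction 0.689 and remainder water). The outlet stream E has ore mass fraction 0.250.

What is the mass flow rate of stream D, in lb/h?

Let D be the unknown flow. Total out = 2046 + D.
ore balance: 464.44 + 0.689·D = 0.250·(2046 + D)
(0.689 − 0.250)·D = 0.250×2046 − 464.44 = 47.058
D = 47.058 / 0.439 = 107.19 lb/h

107.2 lb/h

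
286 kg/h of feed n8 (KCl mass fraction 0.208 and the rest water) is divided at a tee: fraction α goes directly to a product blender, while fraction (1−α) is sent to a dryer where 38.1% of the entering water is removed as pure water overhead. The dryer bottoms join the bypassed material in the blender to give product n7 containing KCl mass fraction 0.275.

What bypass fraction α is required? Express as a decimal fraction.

0.193

All 286×0.208 = 59.488 kg/h of KCl reaches n7, so n7 = 59.488/0.275 = 216.32 kg/h and vapour = 69.68 kg/h.
The evaporator receives (1−α)·286 of feed at 0.792 water and removes 0.381 of that water:
0.381×0.792×(1−α)×286 = 69.68
(1−α) = 69.68/86.301 = 0.8074;  α = 0.1926.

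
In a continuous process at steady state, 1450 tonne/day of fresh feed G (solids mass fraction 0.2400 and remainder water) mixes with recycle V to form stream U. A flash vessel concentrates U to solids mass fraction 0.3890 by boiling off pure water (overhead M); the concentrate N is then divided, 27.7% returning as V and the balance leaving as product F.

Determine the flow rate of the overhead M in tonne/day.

Overall solids balance (none leaves overhead): solids in fresh feed = solids in product, i.e. 1450×0.240 = (1−0.277)·N·0.389.
N = 348/(0.389×0.723) = 1237.3 tonne/day.
Recycle V = 0.277×1237.3 = 342.74 tonne/day.
Combined feed U = 1450 + 342.74 = 1792.7 tonne/day.
Overhead M = U − N = 1792.7 − 1237.3 = 555.4 tonne/day.

555.4 tonne/day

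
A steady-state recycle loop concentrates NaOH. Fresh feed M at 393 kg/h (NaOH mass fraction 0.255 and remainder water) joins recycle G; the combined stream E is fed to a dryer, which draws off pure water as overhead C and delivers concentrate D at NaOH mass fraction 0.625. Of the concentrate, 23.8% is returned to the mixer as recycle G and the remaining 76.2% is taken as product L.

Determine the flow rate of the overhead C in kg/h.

232.7 kg/h

Overall NaOH balance (none leaves overhead): NaOH in fresh feed = NaOH in product, i.e. 393×0.255 = (1−0.238)·D·0.625.
D = 100.22/(0.625×0.762) = 210.43 kg/h.
Recycle G = 0.238×210.43 = 50.081 kg/h.
Combined feed E = 393 + 50.081 = 443.08 kg/h.
Overhead C = E − D = 443.08 − 210.43 = 232.66 kg/h.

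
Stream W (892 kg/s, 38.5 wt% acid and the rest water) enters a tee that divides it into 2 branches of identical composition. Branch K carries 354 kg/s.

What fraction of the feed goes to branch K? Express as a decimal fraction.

Fraction to K = 354/892 = 0.3969.

0.397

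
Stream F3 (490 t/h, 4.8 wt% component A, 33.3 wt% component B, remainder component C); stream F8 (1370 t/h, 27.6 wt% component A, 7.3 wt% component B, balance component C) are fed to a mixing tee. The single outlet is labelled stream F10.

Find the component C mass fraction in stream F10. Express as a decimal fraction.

Total flow out = 490 + 1370 = 1860 t/h.
component C in = 490×0.619 + 1370×0.651 = 1195.2 t/h.
component C mass fraction in F10 = 1195.2/1860 = 0.643.

0.643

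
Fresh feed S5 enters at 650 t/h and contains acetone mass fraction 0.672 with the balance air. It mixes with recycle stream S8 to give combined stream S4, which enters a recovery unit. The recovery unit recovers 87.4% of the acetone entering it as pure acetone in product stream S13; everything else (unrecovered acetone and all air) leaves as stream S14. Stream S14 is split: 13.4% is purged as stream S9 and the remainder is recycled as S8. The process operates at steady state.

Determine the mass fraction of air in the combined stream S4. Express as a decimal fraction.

0.764

air enters only via S5 and leaves only via the purge: 650×0.328 = 0.134×(air in S14), and the recovery unit passes all air, so air in S4 = air in S14 = 1591 t/h.
acetone in S4: m_A = 650×0.672 + (1−0.134)·(1−0.874)·m_A, so m_A = 436.8/0.8909 = 490.3 t/h.
S4 = 490.3 + 1591 = 2081.3 t/h.
air fraction in S4 = 1591/2081.3 = 0.764.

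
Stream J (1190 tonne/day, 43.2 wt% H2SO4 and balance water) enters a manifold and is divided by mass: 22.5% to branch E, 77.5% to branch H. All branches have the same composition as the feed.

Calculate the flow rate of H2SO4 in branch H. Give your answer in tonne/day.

398.4 tonne/day

Branch H total = 0.775×1190 = 922.25 tonne/day.
H2SO4 in H = 0.432×922.25 = 398.41 tonne/day.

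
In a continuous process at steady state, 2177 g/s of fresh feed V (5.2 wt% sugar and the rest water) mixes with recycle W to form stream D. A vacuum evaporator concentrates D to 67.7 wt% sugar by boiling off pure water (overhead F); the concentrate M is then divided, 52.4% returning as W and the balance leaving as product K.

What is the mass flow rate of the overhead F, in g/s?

Overall sugar balance (none leaves overhead): sugar in fresh feed = sugar in product, i.e. 2177×0.052 = (1−0.524)·M·0.677.
M = 113.2/(0.677×0.476) = 351.29 g/s.
Recycle W = 0.524×351.29 = 184.08 g/s.
Combined feed D = 2177 + 184.08 = 2361.1 g/s.
Overhead F = D − M = 2361.1 − 351.29 = 2009.8 g/s.

2010 g/s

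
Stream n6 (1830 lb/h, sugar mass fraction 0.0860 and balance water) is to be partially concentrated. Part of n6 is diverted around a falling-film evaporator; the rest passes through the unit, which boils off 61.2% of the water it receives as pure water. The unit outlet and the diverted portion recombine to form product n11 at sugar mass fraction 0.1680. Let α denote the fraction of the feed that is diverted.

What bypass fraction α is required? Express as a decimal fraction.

All 1830×0.086 = 157.38 lb/h of sugar reaches n11, so n11 = 157.38/0.168 = 936.79 lb/h and vapour = 893.21 lb/h.
The evaporator receives (1−α)·1830 of feed at 0.914 water and removes 0.612 of that water:
0.612×0.914×(1−α)×1830 = 893.21
(1−α) = 893.21/1023.6 = 0.8726;  α = 0.1274.

0.127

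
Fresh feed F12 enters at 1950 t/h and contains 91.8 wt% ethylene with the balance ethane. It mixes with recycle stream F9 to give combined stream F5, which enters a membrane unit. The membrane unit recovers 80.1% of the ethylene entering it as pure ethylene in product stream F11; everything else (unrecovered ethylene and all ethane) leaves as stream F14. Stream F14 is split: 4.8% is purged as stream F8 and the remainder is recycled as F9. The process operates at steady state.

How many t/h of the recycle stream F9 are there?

ethane enters only via F12 and leaves only via the purge: 1950×0.082 = 0.048×(ethane in F14), and the membrane unit passes all ethane, so ethane in F5 = ethane in F14 = 3331.2 t/h.
ethylene in F5: m_A = 1950×0.918 + (1−0.048)·(1−0.801)·m_A, so m_A = 1790.1/0.8106 = 2208.5 t/h.
F14 = (1−0.801)×2208.5 + 3331.2 = 3770.7 t/h.
Recycle F9 = (1−0.048)×3770.7 = 3589.7 t/h.

3590 t/h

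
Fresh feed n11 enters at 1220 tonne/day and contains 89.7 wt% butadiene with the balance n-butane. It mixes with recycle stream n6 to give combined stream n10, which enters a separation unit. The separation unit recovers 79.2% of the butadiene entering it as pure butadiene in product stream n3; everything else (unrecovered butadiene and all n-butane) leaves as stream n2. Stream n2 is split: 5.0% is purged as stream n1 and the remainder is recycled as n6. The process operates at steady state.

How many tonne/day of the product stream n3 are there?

1080 tonne/day

butadiene in n10: m_A = 1220×0.897 + (1−0.050)·(1−0.792)·m_A, so m_A = 1094.3/0.8024 = 1363.8 tonne/day.
Product n3 = 0.792×1363.8 = 1080.2 tonne/day.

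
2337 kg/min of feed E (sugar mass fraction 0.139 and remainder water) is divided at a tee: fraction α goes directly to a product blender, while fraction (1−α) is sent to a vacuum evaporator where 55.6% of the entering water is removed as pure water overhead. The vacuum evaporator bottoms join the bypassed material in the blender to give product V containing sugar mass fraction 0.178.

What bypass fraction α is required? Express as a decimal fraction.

All 2337×0.139 = 324.84 kg/min of sugar reaches V, so V = 324.84/0.178 = 1825 kg/min and vapour = 512.04 kg/min.
The evaporator receives (1−α)·2337 of feed at 0.861 water and removes 0.556 of that water:
0.556×0.861×(1−α)×2337 = 512.04
(1−α) = 512.04/1118.8 = 0.4577;  α = 0.5423.

0.542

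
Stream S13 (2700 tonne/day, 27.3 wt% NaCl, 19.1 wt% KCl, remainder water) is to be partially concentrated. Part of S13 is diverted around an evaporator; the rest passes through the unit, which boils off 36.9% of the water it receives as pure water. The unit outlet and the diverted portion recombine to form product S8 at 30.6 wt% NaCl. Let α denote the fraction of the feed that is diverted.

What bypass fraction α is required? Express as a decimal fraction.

All 2700×0.273 = 737.1 tonne/day of NaCl reaches S8, so S8 = 737.1/0.306 = 2408.8 tonne/day and vapour = 291.18 tonne/day.
The evaporator receives (1−α)·2700 of feed at 0.536 water and removes 0.369 of that water:
0.369×0.536×(1−α)×2700 = 291.18
(1−α) = 291.18/534.02 = 0.5453;  α = 0.4547.

0.455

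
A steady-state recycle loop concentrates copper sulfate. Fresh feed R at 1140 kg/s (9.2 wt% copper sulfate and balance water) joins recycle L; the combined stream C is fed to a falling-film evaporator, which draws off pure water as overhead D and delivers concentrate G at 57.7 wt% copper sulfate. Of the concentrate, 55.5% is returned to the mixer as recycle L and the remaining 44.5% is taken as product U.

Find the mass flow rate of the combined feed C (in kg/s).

Overall copper sulfate balance (none leaves overhead): copper sulfate in fresh feed = copper sulfate in product, i.e. 1140×0.092 = (1−0.555)·G·0.577.
G = 104.88/(0.577×0.445) = 408.47 kg/s.
Recycle L = 0.555×408.47 = 226.7 kg/s.
Combined feed C = 1140 + 226.7 = 1366.7 kg/s.

1367 kg/s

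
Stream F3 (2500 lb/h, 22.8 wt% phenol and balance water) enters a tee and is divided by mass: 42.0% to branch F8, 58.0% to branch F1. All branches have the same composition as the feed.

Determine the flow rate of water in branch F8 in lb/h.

810.6 lb/h

Branch F8 total = 0.420×2500 = 1050 lb/h.
water in F8 = 0.772×1050 = 810.6 lb/h.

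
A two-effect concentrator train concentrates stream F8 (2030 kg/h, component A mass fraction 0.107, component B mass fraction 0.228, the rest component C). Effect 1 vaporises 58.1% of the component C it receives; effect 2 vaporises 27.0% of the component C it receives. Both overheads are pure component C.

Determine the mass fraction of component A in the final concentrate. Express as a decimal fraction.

0.199

component C in feed = 2030×0.665 = 1350 kg/h.
After stage 1: component C left = (1−0.581)×1350 = 565.63; stream total = 1245.7 kg/h.
After stage 2: component C left = (1−0.270)×565.63 = 412.91; final concentrate = 1093 kg/h.
component A fraction = 217.21/1093 = 0.199.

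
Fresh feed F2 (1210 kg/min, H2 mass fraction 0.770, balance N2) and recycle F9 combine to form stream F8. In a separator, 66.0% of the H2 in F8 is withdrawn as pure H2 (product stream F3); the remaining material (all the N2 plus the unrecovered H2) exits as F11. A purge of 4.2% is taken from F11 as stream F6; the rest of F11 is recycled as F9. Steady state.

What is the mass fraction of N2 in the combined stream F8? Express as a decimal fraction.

N2 enters only via F2 and leaves only via the purge: 1210×0.230 = 0.042×(N2 in F11), and the separator passes all N2, so N2 in F8 = N2 in F11 = 6626.2 kg/min.
H2 in F8: m_A = 1210×0.770 + (1−0.042)·(1−0.660)·m_A, so m_A = 931.7/0.6743 = 1381.8 kg/min.
F8 = 1381.8 + 6626.2 = 8008 kg/min.
N2 fraction in F8 = 6626.2/8008 = 0.827.

0.827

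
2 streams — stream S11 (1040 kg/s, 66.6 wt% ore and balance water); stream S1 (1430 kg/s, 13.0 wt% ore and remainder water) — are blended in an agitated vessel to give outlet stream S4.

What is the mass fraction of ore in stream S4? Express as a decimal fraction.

0.356

Total flow out = 1040 + 1430 = 2470 kg/s.
ore in = 1040×0.666 + 1430×0.130 = 878.54 kg/s.
ore mass fraction in S4 = 878.54/2470 = 0.356.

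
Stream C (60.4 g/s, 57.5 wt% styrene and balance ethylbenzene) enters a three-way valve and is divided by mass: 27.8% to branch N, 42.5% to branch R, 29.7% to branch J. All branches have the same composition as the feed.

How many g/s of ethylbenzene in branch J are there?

Branch J total = 0.297×60.4 = 17.939 g/s.
ethylbenzene in J = 0.425×17.939 = 7.624 g/s.

7.624 g/s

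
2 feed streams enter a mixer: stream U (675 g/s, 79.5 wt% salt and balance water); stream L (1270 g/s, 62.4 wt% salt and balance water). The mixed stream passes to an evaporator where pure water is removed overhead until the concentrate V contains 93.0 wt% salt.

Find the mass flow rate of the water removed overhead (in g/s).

515.9 g/s

salt entering = 675×0.795 + 1270×0.624 = 1329.1 g/s.
All salt reports to V, so V = 1329.1/0.930 = 1429.1 g/s.
Total feed = 1945 g/s; overhead = 1945 − 1429.1 = 515.85 g/s.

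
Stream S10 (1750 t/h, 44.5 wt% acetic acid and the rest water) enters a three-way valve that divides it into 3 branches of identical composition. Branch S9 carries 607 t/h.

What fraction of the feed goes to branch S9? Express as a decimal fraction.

0.347

Fraction to S9 = 607/1750 = 0.3469.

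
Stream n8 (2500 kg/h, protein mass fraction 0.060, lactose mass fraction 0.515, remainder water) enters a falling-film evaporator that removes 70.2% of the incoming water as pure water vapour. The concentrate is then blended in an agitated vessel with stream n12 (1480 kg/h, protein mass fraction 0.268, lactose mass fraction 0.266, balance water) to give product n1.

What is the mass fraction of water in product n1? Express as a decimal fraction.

Vapour removed = 0.702×0.425×2500 = 745.88 kg/h; concentrate = 1754.1 kg/h.
water reaching the mixer = 316.62 (from concentrate) + 1480×0.466 = 1006.3 kg/h.
Product flow = 1754.1 + 1480 = 3234.1 kg/h; water fraction = 0.311.

0.311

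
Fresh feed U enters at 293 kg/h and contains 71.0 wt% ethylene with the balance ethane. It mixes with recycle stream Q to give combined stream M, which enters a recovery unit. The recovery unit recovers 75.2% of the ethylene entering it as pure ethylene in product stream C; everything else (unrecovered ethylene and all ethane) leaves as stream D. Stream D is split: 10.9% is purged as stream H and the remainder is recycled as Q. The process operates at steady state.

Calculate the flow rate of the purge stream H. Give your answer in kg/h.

92.19 kg/h

ethane enters only via U and leaves only via the purge: 293×0.290 = 0.109×(ethane in D), and the recovery unit passes all ethane, so ethane in M = ethane in D = 779.54 kg/h.
ethylene in M: m_A = 293×0.710 + (1−0.109)·(1−0.752)·m_A, so m_A = 208.03/0.7790 = 267.04 kg/h.
D = (1−0.752)×267.04 + 779.54 = 845.77 kg/h.
Purge H = 0.109×845.77 = 92.189 kg/h.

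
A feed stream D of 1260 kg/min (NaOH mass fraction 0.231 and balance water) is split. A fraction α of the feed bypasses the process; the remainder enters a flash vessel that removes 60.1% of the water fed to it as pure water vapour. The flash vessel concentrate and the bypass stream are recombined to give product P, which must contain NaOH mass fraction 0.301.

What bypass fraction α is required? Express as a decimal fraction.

All 1260×0.231 = 291.06 kg/min of NaOH reaches P, so P = 291.06/0.301 = 966.98 kg/min and vapour = 293.02 kg/min.
The evaporator receives (1−α)·1260 of feed at 0.769 water and removes 0.601 of that water:
0.601×0.769×(1−α)×1260 = 293.02
(1−α) = 293.02/582.33 = 0.5032;  α = 0.4968.

0.497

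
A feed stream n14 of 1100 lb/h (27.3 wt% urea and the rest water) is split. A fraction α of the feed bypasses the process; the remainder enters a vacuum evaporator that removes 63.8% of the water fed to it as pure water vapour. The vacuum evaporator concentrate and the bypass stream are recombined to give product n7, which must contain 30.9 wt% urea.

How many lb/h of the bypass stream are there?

823.7 lb/h

All 1100×0.273 = 300.3 lb/h of urea reaches n7, so n7 = 300.3/0.309 = 971.84 lb/h and vapour = 128.16 lb/h.
The evaporator receives (1−α)·1100 of feed at 0.727 water and removes 0.638 of that water:
0.638×0.727×(1−α)×1100 = 128.16
(1−α) = 128.16/510.21 = 0.2512;  α = 0.7488.
Bypass flow = 0.7488×1100 = 823.7 lb/h.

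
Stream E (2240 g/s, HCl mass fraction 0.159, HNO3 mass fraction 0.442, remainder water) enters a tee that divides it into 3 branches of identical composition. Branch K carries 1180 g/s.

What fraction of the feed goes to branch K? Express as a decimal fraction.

Fraction to K = 1180/2240 = 0.5268.

0.527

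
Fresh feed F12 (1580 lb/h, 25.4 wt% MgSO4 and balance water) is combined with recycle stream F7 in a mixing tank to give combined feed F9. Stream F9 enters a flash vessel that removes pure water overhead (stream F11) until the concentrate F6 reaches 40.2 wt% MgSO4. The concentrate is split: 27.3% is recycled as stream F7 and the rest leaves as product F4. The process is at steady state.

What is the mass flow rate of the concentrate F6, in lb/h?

1373 lb/h

Overall MgSO4 balance (none leaves overhead): MgSO4 in fresh feed = MgSO4 in product, i.e. 1580×0.254 = (1−0.273)·F6·0.402.
F6 = 401.32/(0.402×0.727) = 1373.2 lb/h.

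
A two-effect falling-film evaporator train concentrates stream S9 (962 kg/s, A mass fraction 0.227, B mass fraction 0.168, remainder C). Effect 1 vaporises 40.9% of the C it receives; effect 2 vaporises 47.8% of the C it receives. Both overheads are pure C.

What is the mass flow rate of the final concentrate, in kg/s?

C in feed = 962×0.605 = 582.01 kg/s.
After stage 1: C left = (1−0.409)×582.01 = 343.97; stream total = 723.96 kg/s.
After stage 2: C left = (1−0.478)×343.97 = 179.55; final concentrate = 559.54 kg/s.

559.5 kg/s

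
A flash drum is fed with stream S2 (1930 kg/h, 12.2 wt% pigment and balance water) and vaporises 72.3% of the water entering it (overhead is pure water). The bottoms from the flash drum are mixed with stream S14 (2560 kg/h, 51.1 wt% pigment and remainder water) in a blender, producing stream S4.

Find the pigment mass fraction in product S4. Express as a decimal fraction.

Vapour removed = 0.723×0.878×1930 = 1225.2 kg/h; concentrate = 704.85 kg/h.
pigment reaching the mixer = 235.46 (from concentrate) + 2560×0.511 = 1543.6 kg/h.
Product flow = 704.85 + 2560 = 3264.8 kg/h; pigment fraction = 0.473.

0.473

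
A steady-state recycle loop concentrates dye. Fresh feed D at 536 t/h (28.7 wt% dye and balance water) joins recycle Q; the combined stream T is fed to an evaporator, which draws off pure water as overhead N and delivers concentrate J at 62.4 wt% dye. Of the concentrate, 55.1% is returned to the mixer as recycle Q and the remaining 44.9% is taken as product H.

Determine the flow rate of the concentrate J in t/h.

Overall dye balance (none leaves overhead): dye in fresh feed = dye in product, i.e. 536×0.287 = (1−0.551)·J·0.624.
J = 153.83/(0.624×0.449) = 549.05 t/h.

549.1 t/h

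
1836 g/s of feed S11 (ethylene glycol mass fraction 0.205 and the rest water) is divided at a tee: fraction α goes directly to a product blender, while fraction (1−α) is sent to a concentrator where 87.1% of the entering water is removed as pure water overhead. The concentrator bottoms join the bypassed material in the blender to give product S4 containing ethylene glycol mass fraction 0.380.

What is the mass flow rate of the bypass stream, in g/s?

All 1836×0.205 = 376.38 g/s of ethylene glycol reaches S4, so S4 = 376.38/0.380 = 990.47 g/s and vapour = 845.53 g/s.
The evaporator receives (1−α)·1836 of feed at 0.795 water and removes 0.871 of that water:
0.871×0.795×(1−α)×1836 = 845.53
(1−α) = 845.53/1271.3 = 0.6651;  α = 0.3349.
Bypass flow = 0.3349×1836 = 614.93 g/s.

614.9 g/s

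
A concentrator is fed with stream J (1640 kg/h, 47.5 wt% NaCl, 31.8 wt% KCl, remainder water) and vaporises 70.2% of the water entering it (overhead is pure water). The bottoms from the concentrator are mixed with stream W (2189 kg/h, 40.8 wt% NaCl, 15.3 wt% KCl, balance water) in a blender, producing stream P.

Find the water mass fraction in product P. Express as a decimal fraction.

Vapour removed = 0.702×0.207×1640 = 238.31 kg/h; concentrate = 1401.7 kg/h.
water reaching the mixer = 101.17 (from concentrate) + 2189×0.439 = 1062.1 kg/h.
Product flow = 1401.7 + 2189 = 3590.7 kg/h; water fraction = 0.296.

0.296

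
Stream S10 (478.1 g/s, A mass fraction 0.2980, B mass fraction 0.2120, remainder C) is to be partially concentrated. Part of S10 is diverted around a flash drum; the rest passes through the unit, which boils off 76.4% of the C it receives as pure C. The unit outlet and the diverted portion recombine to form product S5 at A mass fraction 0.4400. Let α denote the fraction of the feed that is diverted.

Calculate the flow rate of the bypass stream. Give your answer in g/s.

All 478.1×0.298 = 142.47 g/s of A reaches S5, so S5 = 142.47/0.440 = 323.8 g/s and vapour = 154.3 g/s.
The evaporator receives (1−α)·478.1 of feed at 0.490 C and removes 0.764 of that C:
0.764×0.490×(1−α)×478.1 = 154.3
(1−α) = 154.3/178.98 = 0.8621;  α = 0.1379.
Bypass flow = 0.1379×478.1 = 65.941 g/s.

65.94 g/s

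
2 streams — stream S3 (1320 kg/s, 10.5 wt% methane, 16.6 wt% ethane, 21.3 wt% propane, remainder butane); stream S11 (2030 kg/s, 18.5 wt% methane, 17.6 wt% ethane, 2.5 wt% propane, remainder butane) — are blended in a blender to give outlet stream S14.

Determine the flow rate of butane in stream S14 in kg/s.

butane out = butane in = 1320×0.516 + 2030×0.614 = 1927.5 kg/s.

1928 kg/s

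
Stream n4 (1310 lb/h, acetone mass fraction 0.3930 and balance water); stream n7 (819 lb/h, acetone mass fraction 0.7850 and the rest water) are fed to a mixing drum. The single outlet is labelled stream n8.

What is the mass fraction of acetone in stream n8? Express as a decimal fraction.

0.5438

Total flow out = 1310 + 819 = 2129 lb/h.
acetone in = 1310×0.393 + 819×0.785 = 1157.7 lb/h.
acetone mass fraction in n8 = 1157.7/2129 = 0.5438.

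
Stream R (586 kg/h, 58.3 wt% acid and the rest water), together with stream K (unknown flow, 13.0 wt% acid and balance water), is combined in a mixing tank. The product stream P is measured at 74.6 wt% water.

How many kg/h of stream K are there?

Let K be the unknown flow. Total out = 586 + K.
water balance: 244.36 + 0.870·K = 0.746·(586 + K)
(0.870 − 0.746)·K = 0.746×586 − 244.36 = 192.79
K = 192.79 / 0.124 = 1554.8 kg/h

1555 kg/h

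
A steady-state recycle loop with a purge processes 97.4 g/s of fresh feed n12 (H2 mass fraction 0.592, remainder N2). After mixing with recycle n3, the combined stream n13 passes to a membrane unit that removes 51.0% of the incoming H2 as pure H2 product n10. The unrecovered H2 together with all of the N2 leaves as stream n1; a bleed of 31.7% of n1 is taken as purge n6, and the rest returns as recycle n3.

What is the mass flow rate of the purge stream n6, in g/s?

53.2 g/s

N2 enters only via n12 and leaves only via the purge: 97.4×0.408 = 0.317×(N2 in n1), and the membrane unit passes all N2, so N2 in n13 = N2 in n1 = 125.36 g/s.
H2 in n13: m_A = 97.4×0.592 + (1−0.317)·(1−0.510)·m_A, so m_A = 57.661/0.6653 = 86.665 g/s.
n1 = (1−0.510)×86.665 + 125.36 = 167.83 g/s.
Purge n6 = 0.317×167.83 = 53.201 g/s.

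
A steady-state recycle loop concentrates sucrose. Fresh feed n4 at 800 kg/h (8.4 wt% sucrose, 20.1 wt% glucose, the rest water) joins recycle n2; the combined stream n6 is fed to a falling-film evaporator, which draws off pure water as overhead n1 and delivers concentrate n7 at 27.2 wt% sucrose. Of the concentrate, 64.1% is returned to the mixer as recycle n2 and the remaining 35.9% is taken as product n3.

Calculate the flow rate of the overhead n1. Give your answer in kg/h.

552.9 kg/h

Overall sucrose balance (none leaves overhead): sucrose in fresh feed = sucrose in product, i.e. 800×0.084 = (1−0.641)·n7·0.272.
n7 = 67.2/(0.272×0.359) = 688.19 kg/h.
Recycle n2 = 0.641×688.19 = 441.13 kg/h.
Combined feed n6 = 800 + 441.13 = 1241.1 kg/h.
Overhead n1 = n6 − n7 = 1241.1 − 688.19 = 552.94 kg/h.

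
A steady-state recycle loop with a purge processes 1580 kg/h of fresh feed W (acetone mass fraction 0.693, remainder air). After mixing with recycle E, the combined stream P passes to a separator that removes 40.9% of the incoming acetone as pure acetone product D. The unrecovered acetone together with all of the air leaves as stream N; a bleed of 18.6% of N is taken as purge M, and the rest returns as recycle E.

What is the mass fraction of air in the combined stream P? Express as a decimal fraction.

0.553

air enters only via W and leaves only via the purge: 1580×0.307 = 0.186×(air in N), and the separator passes all air, so air in P = air in N = 2607.8 kg/h.
acetone in P: m_A = 1580×0.693 + (1−0.186)·(1−0.409)·m_A, so m_A = 1094.9/0.5189 = 2110 kg/h.
P = 2110 + 2607.8 = 4717.9 kg/h.
air fraction in P = 2607.8/4717.9 = 0.553.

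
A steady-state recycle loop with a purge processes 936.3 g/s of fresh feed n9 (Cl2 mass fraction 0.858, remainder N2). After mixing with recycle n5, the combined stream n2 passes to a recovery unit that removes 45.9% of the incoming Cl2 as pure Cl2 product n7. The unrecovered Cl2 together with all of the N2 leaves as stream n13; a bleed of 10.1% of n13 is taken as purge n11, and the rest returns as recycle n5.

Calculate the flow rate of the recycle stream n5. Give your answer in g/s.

N2 enters only via n9 and leaves only via the purge: 936.3×0.142 = 0.101×(N2 in n13), and the recovery unit passes all N2, so N2 in n2 = N2 in n13 = 1316.4 g/s.
Cl2 in n2: m_A = 936.3×0.858 + (1−0.101)·(1−0.459)·m_A, so m_A = 803.35/0.5136 = 1564 g/s.
n13 = (1−0.459)×1564 + 1316.4 = 2162.5 g/s.
Recycle n5 = (1−0.101)×2162.5 = 1944.1 g/s.

1944 g/s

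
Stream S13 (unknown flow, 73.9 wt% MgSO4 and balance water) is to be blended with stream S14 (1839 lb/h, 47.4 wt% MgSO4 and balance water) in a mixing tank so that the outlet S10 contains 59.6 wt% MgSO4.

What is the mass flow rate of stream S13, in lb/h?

1569 lb/h

Let S13 be the unknown flow. Total out = 1839 + S13.
MgSO4 balance: 871.69 + 0.739·S13 = 0.596·(1839 + S13)
(0.739 − 0.596)·S13 = 0.596×1839 − 871.69 = 224.36
S13 = 224.36 / 0.143 = 1568.9 lb/h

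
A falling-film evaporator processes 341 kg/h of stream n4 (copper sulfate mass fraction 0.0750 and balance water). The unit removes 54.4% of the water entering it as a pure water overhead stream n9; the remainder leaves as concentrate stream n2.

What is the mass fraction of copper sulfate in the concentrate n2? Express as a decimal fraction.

0.1510

copper sulfate is not removed: 341×0.075 = 25.575 kg/h of copper sulfate enters n2.
water entering = 341×0.925 = 315.43 kg/h; overhead removed = 0.544×315.43 = 171.59 kg/h.
Concentrate = 341 − 171.59 = 169.41 kg/h.
Mass fraction = 25.575/169.41 = 0.1510.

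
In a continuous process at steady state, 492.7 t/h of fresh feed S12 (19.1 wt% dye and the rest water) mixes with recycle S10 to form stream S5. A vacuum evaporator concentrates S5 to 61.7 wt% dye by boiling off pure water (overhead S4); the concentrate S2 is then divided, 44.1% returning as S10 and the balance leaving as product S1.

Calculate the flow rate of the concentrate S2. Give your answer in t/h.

272.8 t/h

Overall dye balance (none leaves overhead): dye in fresh feed = dye in product, i.e. 492.7×0.191 = (1−0.441)·S2·0.617.
S2 = 94.106/(0.617×0.559) = 272.85 t/h.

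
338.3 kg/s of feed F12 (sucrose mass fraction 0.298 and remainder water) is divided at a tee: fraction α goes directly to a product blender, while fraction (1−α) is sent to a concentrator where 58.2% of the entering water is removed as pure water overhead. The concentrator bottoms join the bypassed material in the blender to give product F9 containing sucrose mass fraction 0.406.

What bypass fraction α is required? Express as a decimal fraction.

All 338.3×0.298 = 100.81 kg/s of sucrose reaches F9, so F9 = 100.81/0.406 = 248.31 kg/s and vapour = 89.991 kg/s.
The evaporator receives (1−α)·338.3 of feed at 0.702 water and removes 0.582 of that water:
0.582×0.702×(1−α)×338.3 = 89.991
(1−α) = 89.991/138.22 = 0.6511;  α = 0.3489.

0.349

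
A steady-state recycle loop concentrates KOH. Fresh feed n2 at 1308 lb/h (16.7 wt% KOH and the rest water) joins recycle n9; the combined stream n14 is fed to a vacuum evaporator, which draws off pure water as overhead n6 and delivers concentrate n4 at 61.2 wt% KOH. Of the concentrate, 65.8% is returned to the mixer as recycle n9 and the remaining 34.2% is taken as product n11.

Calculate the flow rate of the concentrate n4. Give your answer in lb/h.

Overall KOH balance (none leaves overhead): KOH in fresh feed = KOH in product, i.e. 1308×0.167 = (1−0.658)·n4·0.612.
n4 = 218.44/(0.612×0.342) = 1043.6 lb/h.

1044 lb/h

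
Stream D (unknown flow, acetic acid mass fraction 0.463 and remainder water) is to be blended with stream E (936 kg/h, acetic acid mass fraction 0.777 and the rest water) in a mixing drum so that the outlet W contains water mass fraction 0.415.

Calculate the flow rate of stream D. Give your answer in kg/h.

1473 kg/h

Let D be the unknown flow. Total out = 936 + D.
water balance: 208.73 + 0.537·D = 0.415·(936 + D)
(0.537 − 0.415)·D = 0.415×936 − 208.73 = 179.71
D = 179.71 / 0.122 = 1473 kg/h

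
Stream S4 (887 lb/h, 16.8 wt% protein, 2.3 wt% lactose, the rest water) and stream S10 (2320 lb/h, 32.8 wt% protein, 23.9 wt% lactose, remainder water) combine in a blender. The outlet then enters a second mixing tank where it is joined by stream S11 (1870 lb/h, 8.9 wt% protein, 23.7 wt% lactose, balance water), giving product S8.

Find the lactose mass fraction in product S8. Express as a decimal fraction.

Overall, product flow = 5077 lb/h.
lactose in = 887×0.023 + 2320×0.239 + 1870×0.237 = 1018.1 lb/h.
lactose fraction in S8 = 0.2005.

0.2005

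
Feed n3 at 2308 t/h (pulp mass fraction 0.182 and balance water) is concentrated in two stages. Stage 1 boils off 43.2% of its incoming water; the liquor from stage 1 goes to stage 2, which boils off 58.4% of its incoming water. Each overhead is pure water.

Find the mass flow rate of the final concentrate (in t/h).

water in feed = 2308×0.818 = 1887.9 t/h.
After stage 1: water left = (1−0.432)×1887.9 = 1072.4; stream total = 1492.4 t/h.
After stage 2: water left = (1−0.584)×1072.4 = 446.1; final concentrate = 866.15 t/h.

866.2 t/h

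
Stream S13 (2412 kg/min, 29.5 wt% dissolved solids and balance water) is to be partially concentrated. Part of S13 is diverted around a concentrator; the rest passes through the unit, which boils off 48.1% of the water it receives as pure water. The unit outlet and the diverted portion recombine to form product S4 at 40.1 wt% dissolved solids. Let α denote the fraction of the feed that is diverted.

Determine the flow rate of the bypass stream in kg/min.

531.8 kg/min

All 2412×0.295 = 711.54 kg/min of dissolved solids reaches S4, so S4 = 711.54/0.401 = 1774.4 kg/min and vapour = 637.59 kg/min.
The evaporator receives (1−α)·2412 of feed at 0.705 water and removes 0.481 of that water:
0.481×0.705×(1−α)×2412 = 637.59
(1−α) = 637.59/817.92 = 0.7795;  α = 0.2205.
Bypass flow = 0.2205×2412 = 531.8 kg/min.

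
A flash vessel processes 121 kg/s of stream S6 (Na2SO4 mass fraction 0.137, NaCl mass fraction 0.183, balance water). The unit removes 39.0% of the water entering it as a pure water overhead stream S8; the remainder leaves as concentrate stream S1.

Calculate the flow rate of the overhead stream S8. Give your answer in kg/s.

32.09 kg/s

water entering = 121×0.680 = 82.28 kg/s; overhead removed = 0.390×82.28 = 32.089 kg/s.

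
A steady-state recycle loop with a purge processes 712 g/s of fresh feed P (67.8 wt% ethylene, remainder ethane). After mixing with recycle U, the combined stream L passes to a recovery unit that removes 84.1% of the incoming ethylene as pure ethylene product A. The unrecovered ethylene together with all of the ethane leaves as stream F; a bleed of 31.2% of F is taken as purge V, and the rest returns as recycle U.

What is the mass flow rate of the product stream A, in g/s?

455.8 g/s

ethylene in L: m_A = 712×0.678 + (1−0.312)·(1−0.841)·m_A, so m_A = 482.74/0.8906 = 542.03 g/s.
Product A = 0.841×542.03 = 455.85 g/s.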